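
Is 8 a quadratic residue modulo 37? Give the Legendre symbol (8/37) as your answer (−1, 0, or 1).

Euler's criterion: (8/37) ≡ 8^18 (mod 37).
8^2 ≡ 27 (mod 37)
8^4 ≡ 26 (mod 37)
8^8 ≡ 10 (mod 37)
8^16 ≡ 26 (mod 37)
8^18 = 8^(16+2) ≡ 36 (mod 37).
Result is 36 ≡ −1, so (8/37) = −1.

-1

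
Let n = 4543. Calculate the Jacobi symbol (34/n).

Pull out 2: since 4543 ≡ 7 (mod 8), (2/4543) = +1.
Reciprocity: 17 ≡ 1 and 4543 ≡ 3 (mod 4), so (17/4543) = +(4543/17).
Reduce top mod 17: now compute (4/17).
Pull out 2^2: since 17 ≡ 1 (mod 8), (2/17) = +1, so (2/17)^2 = +1.
Reached (1/17) = 1. Collecting the sign flips along the way, the symbol is +1.

1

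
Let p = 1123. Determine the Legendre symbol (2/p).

Pull out 2: since 1123 ≡ 3 (mod 8), (2/1123) = -1.
Reached (1/1123) = 1. Collecting the sign flips along the way, the symbol is -1.

-1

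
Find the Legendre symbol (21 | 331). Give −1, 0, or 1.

1

Euler's criterion: (21/331) ≡ 21^165 (mod 331).
21^2 ≡ 110 (mod 331)
21^4 ≡ 184 (mod 331)
21^8 ≡ 94 (mod 331)
21^16 ≡ 230 (mod 331)
21^32 ≡ 271 (mod 331)
21^64 ≡ 290 (mod 331)
21^128 ≡ 26 (mod 331)
21^165 = 21^(128+32+4+1) ≡ 1 (mod 331).
Result is 1, so (21/331) = 1.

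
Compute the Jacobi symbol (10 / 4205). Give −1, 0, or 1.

Pull out 2: since 4205 ≡ 5 (mod 8), (2/4205) = -1.
Reciprocity: 5 ≡ 1 and 4205 ≡ 1 (mod 4), so (5/4205) = +(4205/5).
Reduce top mod 5: now compute (0/5).
Top reduces to 0: gcd > 1, so the symbol is 0.

0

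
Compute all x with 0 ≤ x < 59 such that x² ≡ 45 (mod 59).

24, 35

Since 59 ≡ 3 (mod 4), a square root of 45 is 45^((59+1)/4) = 45^15 mod 59.
Repeated squaring: 45^2≡19, 45^4≡7, 45^8≡49 (mod 59).
45^15 = 45^(8+4+2+1) ≡ 35 (mod 59).
Check: 35² = 1225 ≡ 45 (mod 59). The two roots are 24 and 35.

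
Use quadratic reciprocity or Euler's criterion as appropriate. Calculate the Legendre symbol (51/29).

First reduce: 51 ≡ 22 (mod 29).
Pull out 2: since 29 ≡ 5 (mod 8), (2/29) = -1.
Reciprocity: 11 ≡ 3 and 29 ≡ 1 (mod 4), so (11/29) = +(29/11).
Reduce top mod 11: now compute (7/11).
Reciprocity: 7 ≡ 3 and 11 ≡ 3 (mod 4), so (7/11) = −(11/7).
Reduce top mod 7: now compute (4/7).
Pull out 2^2: since 7 ≡ 7 (mod 8), (2/7) = +1, so (2/7)^2 = +1.
Reached (1/7) = 1. Collecting the sign flips along the way, the symbol is +1.

1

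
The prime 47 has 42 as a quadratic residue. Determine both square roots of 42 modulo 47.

18, 29

Since 47 ≡ 3 (mod 4), a square root of 42 is 42^((47+1)/4) = 42^12 mod 47.
Repeated squaring: 42^2≡25, 42^4≡14, 42^8≡8 (mod 47).
42^12 = 42^(8+4) ≡ 18 (mod 47).
Check: 18² = 324 ≡ 42 (mod 47). The two roots are 18 and 29.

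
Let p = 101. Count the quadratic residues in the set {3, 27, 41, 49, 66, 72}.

1

(3/101) = -1 → non-residue.
(27/101) = -1 → non-residue.
(41/101) = -1 → non-residue.
(49/101) = +1 → QR.
(66/101) = -1 → non-residue.
(72/101) = -1 → non-residue.
Total quadratic residues among the 6: 1.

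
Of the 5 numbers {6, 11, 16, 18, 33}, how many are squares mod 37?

(6/37) = -1 → non-residue.
(11/37) = +1 → QR.
(16/37) = +1 → QR.
(18/37) = -1 → non-residue.
(33/37) = +1 → QR.
Total quadratic residues among the 5: 3.

3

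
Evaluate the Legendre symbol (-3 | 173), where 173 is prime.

-1

Euler's criterion: (-3/173) ≡ 170^86 (mod 173).
170^2 ≡ 9 (mod 173)
170^4 ≡ 81 (mod 173)
170^8 ≡ 160 (mod 173)
170^16 ≡ 169 (mod 173)
170^32 ≡ 16 (mod 173)
170^64 ≡ 83 (mod 173)
170^86 = 170^(64+16+4+2) ≡ 172 (mod 173).
Result is 172 ≡ −1, so (-3/173) = −1.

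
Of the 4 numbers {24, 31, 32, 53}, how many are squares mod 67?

1

(24/67) = +1 → QR.
(31/67) = -1 → non-residue.
(32/67) = -1 → non-residue.
(53/67) = -1 → non-residue.
Total quadratic residues among the 4: 1.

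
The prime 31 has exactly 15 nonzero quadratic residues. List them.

Square k = 1,…,15 (k and 31−k give the same square):
1²=1, 2²=4, 3²=9, 4²=16, 5²=25, 6²≡5, 7²≡18, 8²≡2, 9²≡19, 10²≡7, 11²≡28, 12²≡20, 13²≡14, 14²≡10, 15²≡8 (mod 31).
So the quadratic residues mod 31 are {1, 2, 4, 5, 7, 8, 9, 10, 14, 16, 18, 19, 20, 25, 28}.

1 2 4 5 7 8 9 10 14 16 18 19 20 25 28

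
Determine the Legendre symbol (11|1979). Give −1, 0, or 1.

Reciprocity: 11 ≡ 3 and 1979 ≡ 3 (mod 4), so (11/1979) = −(1979/11).
Reduce top mod 11: now compute (10/11).
Pull out 2: since 11 ≡ 3 (mod 8), (2/11) = -1.
Reciprocity: 5 ≡ 1 and 11 ≡ 3 (mod 4), so (5/11) = +(11/5).
Reduce top mod 5: now compute (1/5).
Reached (1/5) = 1. Collecting the sign flips along the way, the symbol is +1.

1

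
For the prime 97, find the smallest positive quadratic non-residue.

5

(2/97) = +1, so 2 is a residue.
(3/97) = +1, so 3 is a residue.
(4/97) = +1, so 4 is a residue.
(5/97) = −1, so 5 is the smallest positive non-residue mod 97.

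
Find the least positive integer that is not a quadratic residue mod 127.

(2/127) = +1, so 2 is a residue.
(3/127) = −1, so 3 is the smallest positive non-residue mod 127.

3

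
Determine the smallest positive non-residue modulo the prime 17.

(2/17) = +1, so 2 is a residue.
(3/17) = −1, so 3 is the smallest positive non-residue mod 17.

3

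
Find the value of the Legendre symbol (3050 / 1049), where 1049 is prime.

Euler's criterion: (3050/1049) ≡ 952^524 (mod 1049).
952^2 ≡ 1017 (mod 1049)
952^4 ≡ 1024 (mod 1049)
952^8 ≡ 625 (mod 1049)
952^16 ≡ 397 (mod 1049)
952^32 ≡ 259 (mod 1049)
952^64 ≡ 994 (mod 1049)
952^128 ≡ 927 (mod 1049)
952^256 ≡ 198 (mod 1049)
952^512 ≡ 391 (mod 1049)
952^524 = 952^(512+8+4) ≡ 1 (mod 1049).
Result is 1, so (3050/1049) = 1.

1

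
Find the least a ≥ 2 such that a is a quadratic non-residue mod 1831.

3

(2/1831) = +1, so 2 is a residue.
(3/1831) = −1, so 3 is the smallest positive non-residue mod 1831.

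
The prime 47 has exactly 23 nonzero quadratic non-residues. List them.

Square k = 1,…,23 (k and 47−k give the same square):
1²=1, 2²=4, 3²=9, 4²=16, 5²=25, 6²=36, 7²≡2, 8²≡17, 9²≡34, 10²≡6, 11²≡27, 12²≡3, 13²≡28, 14²≡8, 15²≡37, 16²≡21, 17²≡7, 18²≡42, 19²≡32, 20²≡24, 21²≡18, 22²≡14, 23²≡12 (mod 47).
The residues are {1, 2, 3, 4, 6, 7, 8, 9, 12, 14, 16, 17, 18, 21, 24, 25, 27, 28, 32, 34, 36, 37, 42}; the non-residues are the remaining 23 nonzero classes.

5, 10, 11, 13, 15, 19, 20, 22, 23, 26, 29, 30, 31, 33, 35, 38, 39, 40, 41, 43, 44, 45, 46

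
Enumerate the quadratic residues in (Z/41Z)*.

1, 2, 4, 5, 8, 9, 10, 16, 18, 20, 21, 23, 25, 31, 32, 33, 36, 37, 39, 40

Square k = 1,…,20 (k and 41−k give the same square):
1²=1, 2²=4, 3²=9, 4²=16, 5²=25, 6²=36, 7²≡8, 8²≡23, 9²≡40, 10²≡18, 11²≡39, 12²≡21, 13²≡5, 14²≡32, 15²≡20, 16²≡10, 17²≡2, 18²≡37, 19²≡33, 20²≡31 (mod 41).
So the quadratic residues mod 41 are {1, 2, 4, 5, 8, 9, 10, 16, 18, 20, 21, 23, 25, 31, 32, 33, 36, 37, 39, 40}.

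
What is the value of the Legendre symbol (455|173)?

First reduce: 455 ≡ 109 (mod 173).
Reciprocity: 109 ≡ 1 and 173 ≡ 1 (mod 4), so (109/173) = +(173/109).
Reduce top mod 109: now compute (64/109).
Pull out 2^6: since 109 ≡ 5 (mod 8), (2/109) = -1, so (2/109)^6 = +1.
Reached (1/109) = 1. Collecting the sign flips along the way, the symbol is +1.

1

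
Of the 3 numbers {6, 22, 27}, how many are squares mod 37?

(6/37) = -1 → non-residue.
(22/37) = -1 → non-residue.
(27/37) = +1 → QR.
Total quadratic residues among the 3: 1.

1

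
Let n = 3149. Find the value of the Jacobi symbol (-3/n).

-1

First reduce: -3 ≡ 3146 (mod 3149).
Pull out 2: since 3149 ≡ 5 (mod 8), (2/3149) = -1.
Reciprocity: 1573 ≡ 1 and 3149 ≡ 1 (mod 4), so (1573/3149) = +(3149/1573).
Reduce top mod 1573: now compute (3/1573).
Reciprocity: 3 ≡ 3 and 1573 ≡ 1 (mod 4), so (3/1573) = +(1573/3).
Reduce top mod 3: now compute (1/3).
Reached (1/3) = 1. Collecting the sign flips along the way, the symbol is -1.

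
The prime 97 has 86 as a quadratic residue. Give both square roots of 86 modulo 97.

97 ≡ 1 (mod 4), so we find a root by search.
Trying successive values, 38² = 1444 ≡ 86 (mod 97). The other root is 97 − 38 = 59.

38, 59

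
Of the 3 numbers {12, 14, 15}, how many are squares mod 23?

(12/23) = +1 → QR.
(14/23) = -1 → non-residue.
(15/23) = -1 → non-residue.
Total quadratic residues among the 3: 1.

1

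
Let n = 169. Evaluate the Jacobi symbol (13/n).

Reciprocity: 13 ≡ 1 and 169 ≡ 1 (mod 4), so (13/169) = +(169/13).
Reduce top mod 13: now compute (0/13).
Top reduces to 0: gcd > 1, so the symbol is 0.

0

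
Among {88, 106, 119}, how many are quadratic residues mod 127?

1

(88/127) = +1 → QR.
(106/127) = -1 → non-residue.
(119/127) = -1 → non-residue.
Total quadratic residues among the 3: 1.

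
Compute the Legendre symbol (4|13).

Pull out 2^2: since 13 ≡ 5 (mod 8), (2/13) = -1, so (2/13)^2 = +1.
Reached (1/13) = 1. Collecting the sign flips along the way, the symbol is +1.

1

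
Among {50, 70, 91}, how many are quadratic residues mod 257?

2

(50/257) = +1 → QR.
(70/257) = +1 → QR.
(91/257) = -1 → non-residue.
Total quadratic residues among the 3: 2.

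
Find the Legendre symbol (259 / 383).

Reciprocity: 259 ≡ 3 and 383 ≡ 3 (mod 4), so (259/383) = −(383/259).
Reduce top mod 259: now compute (124/259).
Pull out 2^2: since 259 ≡ 3 (mod 8), (2/259) = -1, so (2/259)^2 = +1.
Reciprocity: 31 ≡ 3 and 259 ≡ 3 (mod 4), so (31/259) = −(259/31).
Reduce top mod 31: now compute (11/31).
Reciprocity: 11 ≡ 3 and 31 ≡ 3 (mod 4), so (11/31) = −(31/11).
Reduce top mod 11: now compute (9/11).
Reciprocity: 9 ≡ 1 and 11 ≡ 3 (mod 4), so (9/11) = +(11/9).
Reduce top mod 9: now compute (2/9).
Pull out 2: since 9 ≡ 1 (mod 8), (2/9) = +1.
Reached (1/9) = 1. Collecting the sign flips along the way, the symbol is -1.

-1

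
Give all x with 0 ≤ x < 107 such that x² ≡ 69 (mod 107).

47, 60

Since 107 ≡ 3 (mod 4), a square root of 69 is 69^((107+1)/4) = 69^27 mod 107.
Repeated squaring: 69^2≡53, 69^4≡27, 69^8≡87, 69^16≡79 (mod 107).
69^27 = 69^(16+8+2+1) ≡ 47 (mod 107).
Check: 47² = 2209 ≡ 69 (mod 107). The two roots are 47 and 60.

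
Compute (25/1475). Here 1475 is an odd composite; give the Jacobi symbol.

0

Reciprocity: 25 ≡ 1 and 1475 ≡ 3 (mod 4), so (25/1475) = +(1475/25).
Reduce top mod 25: now compute (0/25).
Top reduces to 0: gcd > 1, so the symbol is 0.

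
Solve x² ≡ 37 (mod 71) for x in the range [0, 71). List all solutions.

Since 71 ≡ 3 (mod 4), a square root of 37 is 37^((71+1)/4) = 37^18 mod 71.
Repeated squaring: 37^2≡20, 37^4≡45, 37^8≡37, 37^16≡20 (mod 71).
37^18 = 37^(16+2) ≡ 45 (mod 71).
Check: 45² = 2025 ≡ 37 (mod 71). The two roots are 26 and 45.

26, 45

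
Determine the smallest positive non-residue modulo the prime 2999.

17

(2/2999) = +1, so 2 is a residue.
(3/2999) = +1, so 3 is a residue.
(4/2999) = +1, so 4 is a residue.
(5/2999) = +1, so 5 is a residue.
(6/2999) = +1, so 6 is a residue.
(7/2999) = +1, so 7 is a residue.
(8/2999) = +1, so 8 is a residue.
(9/2999) = +1, so 9 is a residue.
(10/2999) = +1, so 10 is a residue.
(11/2999) = +1, so 11 is a residue.
(12/2999) = +1, so 12 is a residue.
(13/2999) = +1, so 13 is a residue.
(14/2999) = +1, so 14 is a residue.
(15/2999) = +1, so 15 is a residue.
(16/2999) = +1, so 16 is a residue.
(17/2999) = −1, so 17 is the smallest positive non-residue mod 2999.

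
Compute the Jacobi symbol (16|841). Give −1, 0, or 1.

1

Pull out 2^4: since 841 ≡ 1 (mod 8), (2/841) = +1, so (2/841)^4 = +1.
Reached (1/841) = 1. Collecting the sign flips along the way, the symbol is +1.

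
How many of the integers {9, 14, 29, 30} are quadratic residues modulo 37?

(9/37) = +1 → QR.
(14/37) = -1 → non-residue.
(29/37) = -1 → non-residue.
(30/37) = +1 → QR.
Total quadratic residues among the 4: 2.

2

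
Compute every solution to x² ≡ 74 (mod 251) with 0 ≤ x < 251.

Since 251 ≡ 3 (mod 4), a square root of 74 is 74^((251+1)/4) = 74^63 mod 251.
Repeated squaring: 74^2≡205, 74^4≡108, 74^8≡118, 74^16≡119, 74^32≡105 (mod 251).
74^63 = 74^(32+16+8+4+2+1) ≡ 227 (mod 251).
Check: 227² = 51529 ≡ 74 (mod 251). The two roots are 24 and 227.

24, 227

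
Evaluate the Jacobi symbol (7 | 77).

Reciprocity: 7 ≡ 3 and 77 ≡ 1 (mod 4), so (7/77) = +(77/7).
Reduce top mod 7: now compute (0/7).
Top reduces to 0: gcd > 1, so the symbol is 0.

0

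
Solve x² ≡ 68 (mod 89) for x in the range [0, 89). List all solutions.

35, 54

89 ≡ 1 (mod 4), so we find a root by search.
Trying successive values, 35² = 1225 ≡ 68 (mod 89). The other root is 89 − 35 = 54.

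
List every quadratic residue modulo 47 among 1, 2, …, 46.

1 2 3 4 6 7 8 9 12 14 16 17 18 21 24 25 27 28 32 34 36 37 42

Square k = 1,…,23 (k and 47−k give the same square):
1²=1, 2²=4, 3²=9, 4²=16, 5²=25, 6²=36, 7²≡2, 8²≡17, 9²≡34, 10²≡6, 11²≡27, 12²≡3, 13²≡28, 14²≡8, 15²≡37, 16²≡21, 17²≡7, 18²≡42, 19²≡32, 20²≡24, 21²≡18, 22²≡14, 23²≡12 (mod 47).
So the quadratic residues mod 47 are {1, 2, 3, 4, 6, 7, 8, 9, 12, 14, 16, 17, 18, 21, 24, 25, 27, 28, 32, 34, 36, 37, 42}.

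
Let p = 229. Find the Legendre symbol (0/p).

0

Top reduces to 0: gcd > 1, so the symbol is 0.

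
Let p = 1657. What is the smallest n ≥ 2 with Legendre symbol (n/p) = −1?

5

(2/1657) = +1, so 2 is a residue.
(3/1657) = +1, so 3 is a residue.
(4/1657) = +1, so 4 is a residue.
(5/1657) = −1, so 5 is the smallest positive non-residue mod 1657.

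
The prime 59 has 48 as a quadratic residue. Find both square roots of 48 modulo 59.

Since 59 ≡ 3 (mod 4), a square root of 48 is 48^((59+1)/4) = 48^15 mod 59.
Repeated squaring: 48^2≡3, 48^4≡9, 48^8≡22 (mod 59).
48^15 = 48^(8+4+2+1) ≡ 15 (mod 59).
Check: 15² = 225 ≡ 48 (mod 59). The two roots are 15 and 44.

15, 44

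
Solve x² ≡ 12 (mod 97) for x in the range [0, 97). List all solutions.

97 ≡ 1 (mod 4), so we find a root by search.
Trying successive values, 20² = 400 ≡ 12 (mod 97). The other root is 97 − 20 = 77.

20, 77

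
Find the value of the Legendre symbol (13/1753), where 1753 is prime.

Reciprocity: 13 ≡ 1 and 1753 ≡ 1 (mod 4), so (13/1753) = +(1753/13).
Reduce top mod 13: now compute (11/13).
Reciprocity: 11 ≡ 3 and 13 ≡ 1 (mod 4), so (11/13) = +(13/11).
Reduce top mod 11: now compute (2/11).
Pull out 2: since 11 ≡ 3 (mod 8), (2/11) = -1.
Reached (1/11) = 1. Collecting the sign flips along the way, the symbol is -1.

-1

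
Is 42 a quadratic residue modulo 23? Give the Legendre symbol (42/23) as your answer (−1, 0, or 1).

First reduce: 42 ≡ 19 (mod 23).
Reciprocity: 19 ≡ 3 and 23 ≡ 3 (mod 4), so (19/23) = −(23/19).
Reduce top mod 19: now compute (4/19).
Pull out 2^2: since 19 ≡ 3 (mod 8), (2/19) = -1, so (2/19)^2 = +1.
Reached (1/19) = 1. Collecting the sign flips along the way, the symbol is -1.

-1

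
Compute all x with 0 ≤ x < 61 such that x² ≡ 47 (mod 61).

61 ≡ 1 (mod 4), so we find a root by search.
Trying successive values, 13² = 169 ≡ 47 (mod 61). The other root is 61 − 13 = 48.

13, 48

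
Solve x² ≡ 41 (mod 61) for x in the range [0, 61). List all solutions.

23, 38

61 ≡ 1 (mod 4), so we find a root by search.
Trying successive values, 23² = 529 ≡ 41 (mod 61). The other root is 61 − 23 = 38.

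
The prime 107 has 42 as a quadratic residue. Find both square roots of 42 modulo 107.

16, 91

Since 107 ≡ 3 (mod 4), a square root of 42 is 42^((107+1)/4) = 42^27 mod 107.
Repeated squaring: 42^2≡52, 42^4≡29, 42^8≡92, 42^16≡11 (mod 107).
42^27 = 42^(16+8+2+1) ≡ 16 (mod 107).
Check: 16² = 256 ≡ 42 (mod 107). The two roots are 16 and 91.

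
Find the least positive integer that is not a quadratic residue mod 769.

7

(2/769) = +1, so 2 is a residue.
(3/769) = +1, so 3 is a residue.
(4/769) = +1, so 4 is a residue.
(5/769) = +1, so 5 is a residue.
(6/769) = +1, so 6 is a residue.
(7/769) = −1, so 7 is the smallest positive non-residue mod 769.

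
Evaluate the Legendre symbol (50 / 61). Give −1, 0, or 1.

Euler's criterion: (50/61) ≡ 50^30 (mod 61).
50^2 ≡ 60 (mod 61)
50^4 ≡ 1 (mod 61)
50^8 ≡ 1 (mod 61)
50^16 ≡ 1 (mod 61)
50^30 = 50^(16+8+4+2) ≡ 60 (mod 61).
Result is 60 ≡ −1, so (50/61) = −1.

-1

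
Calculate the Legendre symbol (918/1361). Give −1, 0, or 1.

-1

Pull out 2: since 1361 ≡ 1 (mod 8), (2/1361) = +1.
Reciprocity: 459 ≡ 3 and 1361 ≡ 1 (mod 4), so (459/1361) = +(1361/459).
Reduce top mod 459: now compute (443/459).
Reciprocity: 443 ≡ 3 and 459 ≡ 3 (mod 4), so (443/459) = −(459/443).
Reduce top mod 443: now compute (16/443).
Pull out 2^4: since 443 ≡ 3 (mod 8), (2/443) = -1, so (2/443)^4 = +1.
Reached (1/443) = 1. Collecting the sign flips along the way, the symbol is -1.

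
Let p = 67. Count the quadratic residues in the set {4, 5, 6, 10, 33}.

(4/67) = +1 → QR.
(5/67) = -1 → non-residue.
(6/67) = +1 → QR.
(10/67) = +1 → QR.
(33/67) = +1 → QR.
Total quadratic residues among the 5: 4.

4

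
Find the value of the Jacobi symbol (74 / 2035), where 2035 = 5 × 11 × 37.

0

Pull out 2: since 2035 ≡ 3 (mod 8), (2/2035) = -1.
Reciprocity: 37 ≡ 1 and 2035 ≡ 3 (mod 4), so (37/2035) = +(2035/37).
Reduce top mod 37: now compute (0/37).
Top reduces to 0: gcd > 1, so the symbol is 0.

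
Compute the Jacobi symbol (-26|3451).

First reduce: -26 ≡ 3425 (mod 3451).
Reciprocity: 3425 ≡ 1 and 3451 ≡ 3 (mod 4), so (3425/3451) = +(3451/3425).
Reduce top mod 3425: now compute (26/3425).
Pull out 2: since 3425 ≡ 1 (mod 8), (2/3425) = +1.
Reciprocity: 13 ≡ 1 and 3425 ≡ 1 (mod 4), so (13/3425) = +(3425/13).
Reduce top mod 13: now compute (6/13).
Pull out 2: since 13 ≡ 5 (mod 8), (2/13) = -1.
Reciprocity: 3 ≡ 3 and 13 ≡ 1 (mod 4), so (3/13) = +(13/3).
Reduce top mod 3: now compute (1/3).
Reached (1/3) = 1. Collecting the sign flips along the way, the symbol is -1.

-1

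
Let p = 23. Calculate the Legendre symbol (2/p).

Euler's criterion: (2/23) ≡ 2^11 (mod 23).
2^2 ≡ 4 (mod 23)
2^4 ≡ 16 (mod 23)
2^8 ≡ 3 (mod 23)
2^11 = 2^(8+2+1) ≡ 1 (mod 23).
Result is 1, so (2/23) = 1.

1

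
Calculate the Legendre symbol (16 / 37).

1

Pull out 2^4: since 37 ≡ 5 (mod 8), (2/37) = -1, so (2/37)^4 = +1.
Reached (1/37) = 1. Collecting the sign flips along the way, the symbol is +1.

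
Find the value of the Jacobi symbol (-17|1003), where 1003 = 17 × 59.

First reduce: -17 ≡ 986 (mod 1003).
Pull out 2: since 1003 ≡ 3 (mod 8), (2/1003) = -1.
Reciprocity: 493 ≡ 1 and 1003 ≡ 3 (mod 4), so (493/1003) = +(1003/493).
Reduce top mod 493: now compute (17/493).
Reciprocity: 17 ≡ 1 and 493 ≡ 1 (mod 4), so (17/493) = +(493/17).
Reduce top mod 17: now compute (0/17).
Top reduces to 0: gcd > 1, so the symbol is 0.

0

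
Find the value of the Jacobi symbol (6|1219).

Pull out 2: since 1219 ≡ 3 (mod 8), (2/1219) = -1.
Reciprocity: 3 ≡ 3 and 1219 ≡ 3 (mod 4), so (3/1219) = −(1219/3).
Reduce top mod 3: now compute (1/3).
Reached (1/3) = 1. Collecting the sign flips along the way, the symbol is +1.

1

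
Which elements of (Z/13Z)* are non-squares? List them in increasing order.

2,5,6,7,8,11

Square k = 1,…,6 (k and 13−k give the same square):
1²=1, 2²=4, 3²=9, 4²≡3, 5²≡12, 6²≡10 (mod 13).
The residues are {1, 3, 4, 9, 10, 12}; the non-residues are the remaining 6 nonzero classes.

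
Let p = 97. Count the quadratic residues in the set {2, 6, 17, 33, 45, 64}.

4

(2/97) = +1 → QR.
(6/97) = +1 → QR.
(17/97) = -1 → non-residue.
(33/97) = +1 → QR.
(45/97) = -1 → non-residue.
(64/97) = +1 → QR.
Total quadratic residues among the 6: 4.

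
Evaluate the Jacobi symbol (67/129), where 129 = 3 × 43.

1

Reciprocity: 67 ≡ 3 and 129 ≡ 1 (mod 4), so (67/129) = +(129/67).
Reduce top mod 67: now compute (62/67).
Pull out 2: since 67 ≡ 3 (mod 8), (2/67) = -1.
Reciprocity: 31 ≡ 3 and 67 ≡ 3 (mod 4), so (31/67) = −(67/31).
Reduce top mod 31: now compute (5/31).
Reciprocity: 5 ≡ 1 and 31 ≡ 3 (mod 4), so (5/31) = +(31/5).
Reduce top mod 5: now compute (1/5).
Reached (1/5) = 1. Collecting the sign flips along the way, the symbol is +1.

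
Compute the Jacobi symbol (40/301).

-1

Pull out 2^3: since 301 ≡ 5 (mod 8), (2/301) = -1, so (2/301)^3 = -1.
Reciprocity: 5 ≡ 1 and 301 ≡ 1 (mod 4), so (5/301) = +(301/5).
Reduce top mod 5: now compute (1/5).
Reached (1/5) = 1. Collecting the sign flips along the way, the symbol is -1.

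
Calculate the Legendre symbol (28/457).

1

Pull out 2^2: since 457 ≡ 1 (mod 8), (2/457) = +1, so (2/457)^2 = +1.
Reciprocity: 7 ≡ 3 and 457 ≡ 1 (mod 4), so (7/457) = +(457/7).
Reduce top mod 7: now compute (2/7).
Pull out 2: since 7 ≡ 7 (mod 8), (2/7) = +1.
Reached (1/7) = 1. Collecting the sign flips along the way, the symbol is +1.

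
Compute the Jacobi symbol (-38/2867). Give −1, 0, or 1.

First reduce: -38 ≡ 2829 (mod 2867).
Reciprocity: 2829 ≡ 1 and 2867 ≡ 3 (mod 4), so (2829/2867) = +(2867/2829).
Reduce top mod 2829: now compute (38/2829).
Pull out 2: since 2829 ≡ 5 (mod 8), (2/2829) = -1.
Reciprocity: 19 ≡ 3 and 2829 ≡ 1 (mod 4), so (19/2829) = +(2829/19).
Reduce top mod 19: now compute (17/19).
Reciprocity: 17 ≡ 1 and 19 ≡ 3 (mod 4), so (17/19) = +(19/17).
Reduce top mod 17: now compute (2/17).
Pull out 2: since 17 ≡ 1 (mod 8), (2/17) = +1.
Reached (1/17) = 1. Collecting the sign flips along the way, the symbol is -1.

-1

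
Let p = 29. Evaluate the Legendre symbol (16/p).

1

Euler's criterion: (16/29) ≡ 16^14 (mod 29).
16^2 ≡ 24 (mod 29)
16^4 ≡ 25 (mod 29)
16^8 ≡ 16 (mod 29)
16^14 = 16^(8+4+2) ≡ 1 (mod 29).
Result is 1, so (16/29) = 1.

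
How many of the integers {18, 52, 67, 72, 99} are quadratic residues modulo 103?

3

(18/103) = +1 → QR.
(52/103) = +1 → QR.
(67/103) = -1 → non-residue.
(72/103) = +1 → QR.
(99/103) = -1 → non-residue.
Total quadratic residues among the 5: 3.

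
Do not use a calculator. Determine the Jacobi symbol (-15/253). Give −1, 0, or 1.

-1

First reduce: -15 ≡ 238 (mod 253).
Pull out 2: since 253 ≡ 5 (mod 8), (2/253) = -1.
Reciprocity: 119 ≡ 3 and 253 ≡ 1 (mod 4), so (119/253) = +(253/119).
Reduce top mod 119: now compute (15/119).
Reciprocity: 15 ≡ 3 and 119 ≡ 3 (mod 4), so (15/119) = −(119/15).
Reduce top mod 15: now compute (14/15).
Pull out 2: since 15 ≡ 7 (mod 8), (2/15) = +1.
Reciprocity: 7 ≡ 3 and 15 ≡ 3 (mod 4), so (7/15) = −(15/7).
Reduce top mod 7: now compute (1/7).
Reached (1/7) = 1. Collecting the sign flips along the way, the symbol is -1.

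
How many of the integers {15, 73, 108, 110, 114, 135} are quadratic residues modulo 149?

(15/149) = -1 → non-residue.
(73/149) = +1 → QR.
(108/149) = -1 → non-residue.
(110/149) = +1 → QR.
(114/149) = +1 → QR.
(135/149) = -1 → non-residue.
Total quadratic residues among the 6: 3.

3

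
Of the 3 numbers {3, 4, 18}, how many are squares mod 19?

1

(3/19) = -1 → non-residue.
(4/19) = +1 → QR.
(18/19) = -1 → non-residue.
Total quadratic residues among the 3: 1.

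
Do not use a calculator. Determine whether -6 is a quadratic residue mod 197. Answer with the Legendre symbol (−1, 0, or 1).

First reduce: -6 ≡ 191 (mod 197).
Reciprocity: 191 ≡ 3 and 197 ≡ 1 (mod 4), so (191/197) = +(197/191).
Reduce top mod 191: now compute (6/191).
Pull out 2: since 191 ≡ 7 (mod 8), (2/191) = +1.
Reciprocity: 3 ≡ 3 and 191 ≡ 3 (mod 4), so (3/191) = −(191/3).
Reduce top mod 3: now compute (2/3).
Pull out 2: since 3 ≡ 3 (mod 8), (2/3) = -1.
Reached (1/3) = 1. Collecting the sign flips along the way, the symbol is +1.

1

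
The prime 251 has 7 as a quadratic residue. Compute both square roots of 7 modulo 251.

Since 251 ≡ 3 (mod 4), a square root of 7 is 7^((251+1)/4) = 7^63 mod 251.
Repeated squaring: 7^2≡49, 7^4≡142, 7^8≡84, 7^16≡28, 7^32≡31 (mod 251).
7^63 = 7^(32+16+8+4+2+1) ≡ 209 (mod 251).
Check: 209² = 43681 ≡ 7 (mod 251). The two roots are 42 and 209.

42, 209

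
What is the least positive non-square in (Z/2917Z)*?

(2/2917) = −1, so 2 is the smallest positive non-residue mod 2917.

2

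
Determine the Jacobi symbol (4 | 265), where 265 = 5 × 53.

1

Pull out 2^2: since 265 ≡ 1 (mod 8), (2/265) = +1, so (2/265)^2 = +1.
Reached (1/265) = 1. Collecting the sign flips along the way, the symbol is +1.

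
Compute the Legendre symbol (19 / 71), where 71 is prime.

1

Euler's criterion: (19/71) ≡ 19^35 (mod 71).
19^2 ≡ 6 (mod 71)
19^4 ≡ 36 (mod 71)
19^8 ≡ 18 (mod 71)
19^16 ≡ 40 (mod 71)
19^32 ≡ 38 (mod 71)
19^35 = 19^(32+2+1) ≡ 1 (mod 71).
Result is 1, so (19/71) = 1.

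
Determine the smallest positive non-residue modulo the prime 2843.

2

(2/2843) = −1, so 2 is the smallest positive non-residue mod 2843.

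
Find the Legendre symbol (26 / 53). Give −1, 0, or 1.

Pull out 2: since 53 ≡ 5 (mod 8), (2/53) = -1.
Reciprocity: 13 ≡ 1 and 53 ≡ 1 (mod 4), so (13/53) = +(53/13).
Reduce top mod 13: now compute (1/13).
Reached (1/13) = 1. Collecting the sign flips along the way, the symbol is -1.

-1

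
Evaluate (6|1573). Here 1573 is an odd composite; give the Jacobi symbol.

Pull out 2: since 1573 ≡ 5 (mod 8), (2/1573) = -1.
Reciprocity: 3 ≡ 3 and 1573 ≡ 1 (mod 4), so (3/1573) = +(1573/3).
Reduce top mod 3: now compute (1/3).
Reached (1/3) = 1. Collecting the sign flips along the way, the symbol is -1.

-1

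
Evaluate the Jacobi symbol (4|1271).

1

Pull out 2^2: since 1271 ≡ 7 (mod 8), (2/1271) = +1, so (2/1271)^2 = +1.
Reached (1/1271) = 1. Collecting the sign flips along the way, the symbol is +1.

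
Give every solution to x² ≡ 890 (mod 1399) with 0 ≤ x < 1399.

Since 1399 ≡ 3 (mod 4), a square root of 890 is 890^((1399+1)/4) = 890^350 mod 1399.
Repeated squaring: 890^2≡266, 890^4≡806, 890^8≡500, 890^16≡978, 890^32≡967, 890^64≡557, 890^128≡1070, 890^256≡518 (mod 1399).
890^350 = 890^(256+64+16+8+4+2) ≡ 965 (mod 1399).
Check: 965² = 931225 ≡ 890 (mod 1399). The two roots are 434 and 965.

434, 965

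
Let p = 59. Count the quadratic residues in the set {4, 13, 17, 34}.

(4/59) = +1 → QR.
(13/59) = -1 → non-residue.
(17/59) = +1 → QR.
(34/59) = -1 → non-residue.
Total quadratic residues among the 4: 2.

2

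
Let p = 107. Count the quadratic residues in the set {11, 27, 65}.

2

(11/107) = +1 → QR.
(27/107) = +1 → QR.
(65/107) = -1 → non-residue.
Total quadratic residues among the 3: 2.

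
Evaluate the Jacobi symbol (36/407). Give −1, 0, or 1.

Pull out 2^2: since 407 ≡ 7 (mod 8), (2/407) = +1, so (2/407)^2 = +1.
Reciprocity: 9 ≡ 1 and 407 ≡ 3 (mod 4), so (9/407) = +(407/9).
Reduce top mod 9: now compute (2/9).
Pull out 2: since 9 ≡ 1 (mod 8), (2/9) = +1.
Reached (1/9) = 1. Collecting the sign flips along the way, the symbol is +1.

1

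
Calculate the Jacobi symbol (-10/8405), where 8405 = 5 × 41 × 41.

First reduce: -10 ≡ 8395 (mod 8405).
Reciprocity: 8395 ≡ 3 and 8405 ≡ 1 (mod 4), so (8395/8405) = +(8405/8395).
Reduce top mod 8395: now compute (10/8395).
Pull out 2: since 8395 ≡ 3 (mod 8), (2/8395) = -1.
Reciprocity: 5 ≡ 1 and 8395 ≡ 3 (mod 4), so (5/8395) = +(8395/5).
Reduce top mod 5: now compute (0/5).
Top reduces to 0: gcd > 1, so the symbol is 0.

0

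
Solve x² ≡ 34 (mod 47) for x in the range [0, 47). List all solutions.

Since 47 ≡ 3 (mod 4), a square root of 34 is 34^((47+1)/4) = 34^12 mod 47.
Repeated squaring: 34^2≡28, 34^4≡32, 34^8≡37 (mod 47).
34^12 = 34^(8+4) ≡ 9 (mod 47).
Check: 9² = 81 ≡ 34 (mod 47). The two roots are 9 and 38.

9, 38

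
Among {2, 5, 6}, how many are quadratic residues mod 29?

2

(2/29) = -1 → non-residue.
(5/29) = +1 → QR.
(6/29) = +1 → QR.
Total quadratic residues among the 3: 2.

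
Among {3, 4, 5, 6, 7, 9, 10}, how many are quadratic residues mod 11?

4

(3/11) = +1 → QR.
(4/11) = +1 → QR.
(5/11) = +1 → QR.
(6/11) = -1 → non-residue.
(7/11) = -1 → non-residue.
(9/11) = +1 → QR.
(10/11) = -1 → non-residue.
Total quadratic residues among the 7: 4.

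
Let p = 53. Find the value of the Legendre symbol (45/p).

Euler's criterion: (45/53) ≡ 45^26 (mod 53).
45^2 ≡ 11 (mod 53)
45^4 ≡ 15 (mod 53)
45^8 ≡ 13 (mod 53)
45^16 ≡ 10 (mod 53)
45^26 = 45^(16+8+2) ≡ 52 (mod 53).
Result is 52 ≡ −1, so (45/53) = −1.

-1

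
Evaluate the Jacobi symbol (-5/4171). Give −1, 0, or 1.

First reduce: -5 ≡ 4166 (mod 4171).
Pull out 2: since 4171 ≡ 3 (mod 8), (2/4171) = -1.
Reciprocity: 2083 ≡ 3 and 4171 ≡ 3 (mod 4), so (2083/4171) = −(4171/2083).
Reduce top mod 2083: now compute (5/2083).
Reciprocity: 5 ≡ 1 and 2083 ≡ 3 (mod 4), so (5/2083) = +(2083/5).
Reduce top mod 5: now compute (3/5).
Reciprocity: 3 ≡ 3 and 5 ≡ 1 (mod 4), so (3/5) = +(5/3).
Reduce top mod 3: now compute (2/3).
Pull out 2: since 3 ≡ 3 (mod 8), (2/3) = -1.
Reached (1/3) = 1. Collecting the sign flips along the way, the symbol is -1.

-1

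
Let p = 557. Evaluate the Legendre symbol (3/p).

Reciprocity: 3 ≡ 3 and 557 ≡ 1 (mod 4), so (3/557) = +(557/3).
Reduce top mod 3: now compute (2/3).
Pull out 2: since 3 ≡ 3 (mod 8), (2/3) = -1.
Reached (1/3) = 1. Collecting the sign flips along the way, the symbol is -1.

-1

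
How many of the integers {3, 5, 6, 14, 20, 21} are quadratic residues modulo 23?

(3/23) = +1 → QR.
(5/23) = -1 → non-residue.
(6/23) = +1 → QR.
(14/23) = -1 → non-residue.
(20/23) = -1 → non-residue.
(21/23) = -1 → non-residue.
Total quadratic residues among the 6: 2.

2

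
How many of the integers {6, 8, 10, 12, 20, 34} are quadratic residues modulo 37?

3

(6/37) = -1 → non-residue.
(8/37) = -1 → non-residue.
(10/37) = +1 → QR.
(12/37) = +1 → QR.
(20/37) = -1 → non-residue.
(34/37) = +1 → QR.
Total quadratic residues among the 6: 3.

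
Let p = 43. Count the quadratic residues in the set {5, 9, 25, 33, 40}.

3

(5/43) = -1 → non-residue.
(9/43) = +1 → QR.
(25/43) = +1 → QR.
(33/43) = -1 → non-residue.
(40/43) = +1 → QR.
Total quadratic residues among the 5: 3.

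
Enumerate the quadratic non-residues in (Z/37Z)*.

Square k = 1,…,18 (k and 37−k give the same square):
1²=1, 2²=4, 3²=9, 4²=16, 5²=25, 6²=36, 7²≡12, 8²≡27, 9²≡7, 10²≡26, 11²≡10, 12²≡33, 13²≡21, 14²≡11, 15²≡3, 16²≡34, 17²≡30, 18²≡28 (mod 37).
The residues are {1, 3, 4, 7, 9, 10, 11, 12, 16, 21, 25, 26, 27, 28, 30, 33, 34, 36}; the non-residues are the remaining 18 nonzero classes.

2,5,6,8,13,14,15,17,18,19,20,22,23,24,29,31,32,35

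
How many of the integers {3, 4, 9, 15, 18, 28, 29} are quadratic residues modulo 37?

4

(3/37) = +1 → QR.
(4/37) = +1 → QR.
(9/37) = +1 → QR.
(15/37) = -1 → non-residue.
(18/37) = -1 → non-residue.
(28/37) = +1 → QR.
(29/37) = -1 → non-residue.
Total quadratic residues among the 7: 4.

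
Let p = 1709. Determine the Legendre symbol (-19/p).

First reduce: -19 ≡ 1690 (mod 1709).
Pull out 2: since 1709 ≡ 5 (mod 8), (2/1709) = -1.
Reciprocity: 845 ≡ 1 and 1709 ≡ 1 (mod 4), so (845/1709) = +(1709/845).
Reduce top mod 845: now compute (19/845).
Reciprocity: 19 ≡ 3 and 845 ≡ 1 (mod 4), so (19/845) = +(845/19).
Reduce top mod 19: now compute (9/19).
Reciprocity: 9 ≡ 1 and 19 ≡ 3 (mod 4), so (9/19) = +(19/9).
Reduce top mod 9: now compute (1/9).
Reached (1/9) = 1. Collecting the sign flips along the way, the symbol is -1.

-1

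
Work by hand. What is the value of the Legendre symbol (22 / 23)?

-1

Pull out 2: since 23 ≡ 7 (mod 8), (2/23) = +1.
Reciprocity: 11 ≡ 3 and 23 ≡ 3 (mod 4), so (11/23) = −(23/11).
Reduce top mod 11: now compute (1/11).
Reached (1/11) = 1. Collecting the sign flips along the way, the symbol is -1.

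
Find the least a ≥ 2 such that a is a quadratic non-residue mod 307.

(2/307) = −1, so 2 is the smallest positive non-residue mod 307.

2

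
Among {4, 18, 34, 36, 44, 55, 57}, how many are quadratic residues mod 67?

3

(4/67) = +1 → QR.
(18/67) = -1 → non-residue.
(34/67) = -1 → non-residue.
(36/67) = +1 → QR.
(44/67) = -1 → non-residue.
(55/67) = +1 → QR.
(57/67) = -1 → non-residue.
Total quadratic residues among the 7: 3.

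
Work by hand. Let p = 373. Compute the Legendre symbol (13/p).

Reciprocity: 13 ≡ 1 and 373 ≡ 1 (mod 4), so (13/373) = +(373/13).
Reduce top mod 13: now compute (9/13).
Reciprocity: 9 ≡ 1 and 13 ≡ 1 (mod 4), so (9/13) = +(13/9).
Reduce top mod 9: now compute (4/9).
Pull out 2^2: since 9 ≡ 1 (mod 8), (2/9) = +1, so (2/9)^2 = +1.
Reached (1/9) = 1. Collecting the sign flips along the way, the symbol is +1.

1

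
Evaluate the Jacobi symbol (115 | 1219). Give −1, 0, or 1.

Reciprocity: 115 ≡ 3 and 1219 ≡ 3 (mod 4), so (115/1219) = −(1219/115).
Reduce top mod 115: now compute (69/115).
Reciprocity: 69 ≡ 1 and 115 ≡ 3 (mod 4), so (69/115) = +(115/69).
Reduce top mod 69: now compute (46/69).
Pull out 2: since 69 ≡ 5 (mod 8), (2/69) = -1.
Reciprocity: 23 ≡ 3 and 69 ≡ 1 (mod 4), so (23/69) = +(69/23).
Reduce top mod 23: now compute (0/23).
Top reduces to 0: gcd > 1, so the symbol is 0.

0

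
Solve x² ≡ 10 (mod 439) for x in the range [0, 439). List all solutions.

Since 439 ≡ 3 (mod 4), a square root of 10 is 10^((439+1)/4) = 10^110 mod 439.
Repeated squaring: 10^2≡100, 10^4≡342, 10^8≡190, 10^16≡102, 10^32≡307, 10^64≡303 (mod 439).
10^110 = 10^(64+32+8+4+2) ≡ 154 (mod 439).
Check: 154² = 23716 ≡ 10 (mod 439). The two roots are 154 and 285.

154, 285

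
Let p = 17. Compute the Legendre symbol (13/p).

1

Euler's criterion: (13/17) ≡ 13^8 (mod 17).
13^2 ≡ 16 (mod 17)
13^4 ≡ 1 (mod 17)
13^8 ≡ 1 (mod 17)
13^8 = 13^(8) ≡ 1 (mod 17).
Result is 1, so (13/17) = 1.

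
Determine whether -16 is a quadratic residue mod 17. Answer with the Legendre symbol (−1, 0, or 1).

Euler's criterion: (-16/17) ≡ 1^8 (mod 17).
1^2 ≡ 1 (mod 17)
1^4 ≡ 1 (mod 17)
1^8 ≡ 1 (mod 17)
1^8 = 1^(8) ≡ 1 (mod 17).
Result is 1, so (-16/17) = 1.

1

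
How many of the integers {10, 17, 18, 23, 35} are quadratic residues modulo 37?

1

(10/37) = +1 → QR.
(17/37) = -1 → non-residue.
(18/37) = -1 → non-residue.
(23/37) = -1 → non-residue.
(35/37) = -1 → non-residue.
Total quadratic residues among the 5: 1.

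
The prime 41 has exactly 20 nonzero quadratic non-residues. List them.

Square k = 1,…,20 (k and 41−k give the same square):
1²=1, 2²=4, 3²=9, 4²=16, 5²=25, 6²=36, 7²≡8, 8²≡23, 9²≡40, 10²≡18, 11²≡39, 12²≡21, 13²≡5, 14²≡32, 15²≡20, 16²≡10, 17²≡2, 18²≡37, 19²≡33, 20²≡31 (mod 41).
The residues are {1, 2, 4, 5, 8, 9, 10, 16, 18, 20, 21, 23, 25, 31, 32, 33, 36, 37, 39, 40}; the non-residues are the remaining 20 nonzero classes.

3 6 7 11 12 13 14 15 17 19 22 24 26 27 28 29 30 34 35 38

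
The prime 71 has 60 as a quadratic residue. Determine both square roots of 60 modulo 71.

Since 71 ≡ 3 (mod 4), a square root of 60 is 60^((71+1)/4) = 60^18 mod 71.
Repeated squaring: 60^2≡50, 60^4≡15, 60^8≡12, 60^16≡2 (mod 71).
60^18 = 60^(16+2) ≡ 29 (mod 71).
Check: 29² = 841 ≡ 60 (mod 71). The two roots are 29 and 42.

29, 42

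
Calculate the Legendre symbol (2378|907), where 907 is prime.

First reduce: 2378 ≡ 564 (mod 907).
Pull out 2^2: since 907 ≡ 3 (mod 8), (2/907) = -1, so (2/907)^2 = +1.
Reciprocity: 141 ≡ 1 and 907 ≡ 3 (mod 4), so (141/907) = +(907/141).
Reduce top mod 141: now compute (61/141).
Reciprocity: 61 ≡ 1 and 141 ≡ 1 (mod 4), so (61/141) = +(141/61).
Reduce top mod 61: now compute (19/61).
Reciprocity: 19 ≡ 3 and 61 ≡ 1 (mod 4), so (19/61) = +(61/19).
Reduce top mod 19: now compute (4/19).
Pull out 2^2: since 19 ≡ 3 (mod 8), (2/19) = -1, so (2/19)^2 = +1.
Reached (1/19) = 1. Collecting the sign flips along the way, the symbol is +1.

1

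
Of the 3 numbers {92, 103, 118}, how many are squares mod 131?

0

(92/131) = -1 → non-residue.
(103/131) = -1 → non-residue.
(118/131) = -1 → non-residue.
Total quadratic residues among the 3: 0.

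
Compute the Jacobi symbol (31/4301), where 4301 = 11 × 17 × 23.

Reciprocity: 31 ≡ 3 and 4301 ≡ 1 (mod 4), so (31/4301) = +(4301/31).
Reduce top mod 31: now compute (23/31).
Reciprocity: 23 ≡ 3 and 31 ≡ 3 (mod 4), so (23/31) = −(31/23).
Reduce top mod 23: now compute (8/23).
Pull out 2^3: since 23 ≡ 7 (mod 8), (2/23) = +1, so (2/23)^3 = +1.
Reached (1/23) = 1. Collecting the sign flips along the way, the symbol is -1.

-1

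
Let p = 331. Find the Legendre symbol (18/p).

Euler's criterion: (18/331) ≡ 18^165 (mod 331).
18^2 ≡ 324 (mod 331)
18^4 ≡ 49 (mod 331)
18^8 ≡ 84 (mod 331)
18^16 ≡ 105 (mod 331)
18^32 ≡ 102 (mod 331)
18^64 ≡ 143 (mod 331)
18^128 ≡ 258 (mod 331)
18^165 = 18^(128+32+4+1) ≡ 330 (mod 331).
Result is 330 ≡ −1, so (18/331) = −1.

-1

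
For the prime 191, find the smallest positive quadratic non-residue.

7

(2/191) = +1, so 2 is a residue.
(3/191) = +1, so 3 is a residue.
(4/191) = +1, so 4 is a residue.
(5/191) = +1, so 5 is a residue.
(6/191) = +1, so 6 is a residue.
(7/191) = −1, so 7 is the smallest positive non-residue mod 191.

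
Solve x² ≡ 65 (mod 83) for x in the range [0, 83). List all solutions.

Since 83 ≡ 3 (mod 4), a square root of 65 is 65^((83+1)/4) = 65^21 mod 83.
Repeated squaring: 65^2≡75, 65^4≡64, 65^8≡29, 65^16≡11 (mod 83).
65^21 = 65^(16+4+1) ≡ 27 (mod 83).
Check: 27² = 729 ≡ 65 (mod 83). The two roots are 27 and 56.

27, 56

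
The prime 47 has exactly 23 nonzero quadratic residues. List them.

1, 2, 3, 4, 6, 7, 8, 9, 12, 14, 16, 17, 18, 21, 24, 25, 27, 28, 32, 34, 36, 37, 42

Square k = 1,…,23 (k and 47−k give the same square):
1²=1, 2²=4, 3²=9, 4²=16, 5²=25, 6²=36, 7²≡2, 8²≡17, 9²≡34, 10²≡6, 11²≡27, 12²≡3, 13²≡28, 14²≡8, 15²≡37, 16²≡21, 17²≡7, 18²≡42, 19²≡32, 20²≡24, 21²≡18, 22²≡14, 23²≡12 (mod 47).
So the quadratic residues mod 47 are {1, 2, 3, 4, 6, 7, 8, 9, 12, 14, 16, 17, 18, 21, 24, 25, 27, 28, 32, 34, 36, 37, 42}.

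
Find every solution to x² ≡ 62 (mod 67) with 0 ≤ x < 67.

Since 67 ≡ 3 (mod 4), a square root of 62 is 62^((67+1)/4) = 62^17 mod 67.
Repeated squaring: 62^2≡25, 62^4≡22, 62^8≡15, 62^16≡24 (mod 67).
62^17 = 62^(16+1) ≡ 14 (mod 67).
Check: 14² = 196 ≡ 62 (mod 67). The two roots are 14 and 53.

14, 53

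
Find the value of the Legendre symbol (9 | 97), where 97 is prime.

Euler's criterion: (9/97) ≡ 9^48 (mod 97).
9^2 ≡ 81 (mod 97)
9^4 ≡ 62 (mod 97)
9^8 ≡ 61 (mod 97)
9^16 ≡ 35 (mod 97)
9^32 ≡ 61 (mod 97)
9^48 = 9^(32+16) ≡ 1 (mod 97).
Result is 1, so (9/97) = 1.

1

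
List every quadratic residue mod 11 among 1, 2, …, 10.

1 3 4 5 9

Square k = 1,…,5 (k and 11−k give the same square):
1²=1, 2²=4, 3²=9, 4²≡5, 5²≡3 (mod 11).
So the quadratic residues mod 11 are {1, 3, 4, 5, 9}.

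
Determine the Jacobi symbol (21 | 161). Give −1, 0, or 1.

0

Reciprocity: 21 ≡ 1 and 161 ≡ 1 (mod 4), so (21/161) = +(161/21).
Reduce top mod 21: now compute (14/21).
Pull out 2: since 21 ≡ 5 (mod 8), (2/21) = -1.
Reciprocity: 7 ≡ 3 and 21 ≡ 1 (mod 4), so (7/21) = +(21/7).
Reduce top mod 7: now compute (0/7).
Top reduces to 0: gcd > 1, so the symbol is 0.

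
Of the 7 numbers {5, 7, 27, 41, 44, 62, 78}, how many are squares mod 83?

(5/83) = -1 → non-residue.
(7/83) = +1 → QR.
(27/83) = +1 → QR.
(41/83) = +1 → QR.
(44/83) = +1 → QR.
(62/83) = -1 → non-residue.
(78/83) = +1 → QR.
Total quadratic residues among the 7: 5.

5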